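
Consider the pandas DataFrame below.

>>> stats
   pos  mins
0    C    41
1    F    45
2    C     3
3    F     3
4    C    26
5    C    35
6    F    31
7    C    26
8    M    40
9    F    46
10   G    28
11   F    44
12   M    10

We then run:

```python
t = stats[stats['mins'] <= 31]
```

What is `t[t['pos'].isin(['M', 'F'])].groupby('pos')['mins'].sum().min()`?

10

filter rows where mins <= 31:
   pos  mins
2    C     3
3    F     3
4    C    26
6    F    31
7    C    26
10   G    28
12   M    10
filter rows where pos in ['M', 'F']:
   pos  mins
3    F     3
6    F    31
12   M    10
group by pos, sum of mins:
pos
F    34
M    10
Name: mins, dtype: int64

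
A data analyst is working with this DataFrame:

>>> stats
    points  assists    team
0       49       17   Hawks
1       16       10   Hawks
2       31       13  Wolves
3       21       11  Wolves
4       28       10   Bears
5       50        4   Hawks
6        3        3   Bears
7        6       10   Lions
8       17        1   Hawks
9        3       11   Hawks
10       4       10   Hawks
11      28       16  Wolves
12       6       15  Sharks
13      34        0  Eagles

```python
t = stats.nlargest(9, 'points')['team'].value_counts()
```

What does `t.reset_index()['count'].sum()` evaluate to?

9

take 9 rows with largest points:
    points  assists    team
5       50        4   Hawks
0       49       17   Hawks
13      34        0  Eagles
2       31       13  Wolves
4       28       10   Bears
11      28       16  Wolves
3       21       11  Wolves
8       17        1   Hawks
1       16       10   Hawks
value_counts of team:
team
Hawks     4
Wolves    3
Eagles    1
Bears     1
Name: count, dtype: int64
reset_index():
     team  count
0   Hawks      4
1  Wolves      3
2  Eagles      1
3   Bears      1
Reading off the sum of column 'count', we get 9.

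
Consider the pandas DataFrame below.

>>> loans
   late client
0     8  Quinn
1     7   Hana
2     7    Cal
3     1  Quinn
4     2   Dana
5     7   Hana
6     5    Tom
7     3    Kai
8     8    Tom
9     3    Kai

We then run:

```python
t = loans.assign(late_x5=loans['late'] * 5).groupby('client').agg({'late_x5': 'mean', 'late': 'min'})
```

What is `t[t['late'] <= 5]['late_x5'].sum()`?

80.0

add column late_x5 = loans['late'] * 5:
   late client  late_x5
0     8  Quinn       40
1     7   Hana       35
2     7    Cal       35
3     1  Quinn        5
4     2   Dana       10
5     7   Hana       35
6     5    Tom       25
7     3    Kai       15
8     8    Tom       40
9     3    Kai       15
group by client: mean(late_x5), min(late):
        late_x5  late
client               
Cal        35.0     7
Dana       10.0     2
Hana       35.0     7
Kai        15.0     3
Quinn      22.5     1
Tom        32.5     5
filter rows where late <= 5:
        late_x5  late
client               
Dana       10.0     2
Kai        15.0     3
Quinn      22.5     1
Tom        32.5     5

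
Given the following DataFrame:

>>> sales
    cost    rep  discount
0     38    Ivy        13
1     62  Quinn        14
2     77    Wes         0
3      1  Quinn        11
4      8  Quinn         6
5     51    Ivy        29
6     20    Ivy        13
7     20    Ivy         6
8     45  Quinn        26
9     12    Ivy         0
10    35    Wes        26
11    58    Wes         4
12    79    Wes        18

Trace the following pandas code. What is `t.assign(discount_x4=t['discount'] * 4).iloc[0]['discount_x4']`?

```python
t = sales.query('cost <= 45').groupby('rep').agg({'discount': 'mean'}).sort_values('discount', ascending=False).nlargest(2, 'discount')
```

104.0

filter rows where cost <= 45:
    cost    rep  discount
0     38    Ivy        13
3      1  Quinn        11
4      8  Quinn         6
6     20    Ivy        13
7     20    Ivy         6
8     45  Quinn        26
9     12    Ivy         0
10    35    Wes        26
group by rep, mean of discount:
        discount
rep             
Ivy     8.000000
Quinn  14.333333
Wes    26.000000
sort by discount descending:
        discount
rep             
Wes    26.000000
Quinn  14.333333
Ivy     8.000000
take 2 rows with largest discount:
        discount
rep             
Wes    26.000000
Quinn  14.333333
add column discount_x4 = t['discount'] * 4:
        discount  discount_x4
rep                          
Wes    26.000000   104.000000
Quinn  14.333333    57.333333
Finally, value at position 0, column 'discount_x4' = 104.0.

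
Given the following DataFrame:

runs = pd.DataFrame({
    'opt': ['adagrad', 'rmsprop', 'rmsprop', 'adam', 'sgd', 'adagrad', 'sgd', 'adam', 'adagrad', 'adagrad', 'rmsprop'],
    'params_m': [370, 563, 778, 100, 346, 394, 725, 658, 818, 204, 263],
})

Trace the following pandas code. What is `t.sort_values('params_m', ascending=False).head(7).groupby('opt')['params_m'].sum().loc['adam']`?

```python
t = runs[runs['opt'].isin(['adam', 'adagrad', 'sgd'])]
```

658

filter rows where opt in ['adam', 'adagrad', 'sgd']:
       opt  params_m
0  adagrad       370
3     adam       100
4      sgd       346
5  adagrad       394
6      sgd       725
7     adam       658
8  adagrad       818
9  adagrad       204
sort by params_m descending:
       opt  params_m
8  adagrad       818
6      sgd       725
7     adam       658
5  adagrad       394
0  adagrad       370
4      sgd       346
9  adagrad       204
3     adam       100
take first 7 rows:
       opt  params_m
8  adagrad       818
6      sgd       725
7     adam       658
5  adagrad       394
0  adagrad       370
4      sgd       346
9  adagrad       204
group by opt, sum of params_m:
opt
adagrad    1786
adam        658
sgd        1071
Name: params_m, dtype: int64
value at index 'adam' → 658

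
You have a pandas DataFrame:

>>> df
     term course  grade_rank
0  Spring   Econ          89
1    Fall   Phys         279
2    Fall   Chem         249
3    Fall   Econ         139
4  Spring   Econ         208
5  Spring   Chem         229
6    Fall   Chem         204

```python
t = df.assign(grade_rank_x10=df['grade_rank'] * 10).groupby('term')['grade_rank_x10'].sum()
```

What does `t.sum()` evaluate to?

add column grade_rank_x10 = df['grade_rank'] * 10:
     term course  grade_rank  grade_rank_x10
0  Spring   Econ          89             890
1    Fall   Phys         279            2790
2    Fall   Chem         249            2490
3    Fall   Econ         139            1390
4  Spring   Econ         208            2080
5  Spring   Chem         229            2290
6    Fall   Chem         204            2040
group by term, sum of grade_rank_x10:
term
Fall      8710
Spring    5260
Name: grade_rank_x10, dtype: int64

13970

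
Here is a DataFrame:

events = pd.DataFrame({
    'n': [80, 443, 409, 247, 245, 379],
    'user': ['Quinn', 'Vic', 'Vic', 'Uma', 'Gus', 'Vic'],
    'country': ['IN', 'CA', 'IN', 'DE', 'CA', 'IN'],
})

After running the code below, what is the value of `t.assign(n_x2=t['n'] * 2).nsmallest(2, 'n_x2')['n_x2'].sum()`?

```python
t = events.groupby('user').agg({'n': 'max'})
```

650

group by user, max of n:
         n
user      
Gus    245
Quinn   80
Uma    247
Vic    443
add column n_x2 = t['n'] * 2:
         n  n_x2
user            
Gus    245   490
Quinn   80   160
Uma    247   494
Vic    443   886
take 2 rows with smallest n_x2:
         n  n_x2
user            
Quinn   80   160
Gus    245   490
sum of column 'n_x2' → 650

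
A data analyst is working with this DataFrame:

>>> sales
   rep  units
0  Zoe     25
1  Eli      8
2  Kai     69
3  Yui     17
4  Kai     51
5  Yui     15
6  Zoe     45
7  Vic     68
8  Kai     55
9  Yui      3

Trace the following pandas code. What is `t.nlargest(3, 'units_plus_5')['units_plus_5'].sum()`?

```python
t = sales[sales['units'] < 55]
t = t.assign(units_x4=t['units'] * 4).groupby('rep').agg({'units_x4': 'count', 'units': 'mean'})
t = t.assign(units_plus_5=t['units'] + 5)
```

filter rows where units < 55:
   rep  units
0  Zoe     25
1  Eli      8
3  Yui     17
4  Kai     51
5  Yui     15
6  Zoe     45
9  Yui      3
add column units_x4 = t['units'] * 4:
   rep  units  units_x4
0  Zoe     25       100
1  Eli      8        32
3  Yui     17        68
4  Kai     51       204
5  Yui     15        60
6  Zoe     45       180
9  Yui      3        12
group by rep: count(units_x4), mean(units):
     units_x4      units
rep                     
Eli         1   8.000000
Kai         1  51.000000
Yui         3  11.666667
Zoe         2  35.000000
add column units_plus_5 = t['units'] + 5:
     units_x4      units  units_plus_5
rep                                   
Eli         1   8.000000     13.000000
Kai         1  51.000000     56.000000
Yui         3  11.666667     16.666667
Zoe         2  35.000000     40.000000
take 3 rows with largest units_plus_5:
     units_x4      units  units_plus_5
rep                                   
Kai         1  51.000000     56.000000
Zoe         2  35.000000     40.000000
Yui         3  11.666667     16.666667
Finally, sum of column 'units_plus_5' = 112.666666667.

112.666666667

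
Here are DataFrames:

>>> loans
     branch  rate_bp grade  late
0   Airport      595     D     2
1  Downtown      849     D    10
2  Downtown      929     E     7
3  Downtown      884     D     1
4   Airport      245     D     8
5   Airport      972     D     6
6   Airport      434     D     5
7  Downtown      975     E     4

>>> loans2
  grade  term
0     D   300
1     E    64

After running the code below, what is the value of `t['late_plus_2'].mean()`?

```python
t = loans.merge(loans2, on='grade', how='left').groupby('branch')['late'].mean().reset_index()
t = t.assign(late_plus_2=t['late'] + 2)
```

7.375

merge on 'grade' (how='left') → 8 rows:
     branch  rate_bp grade  late  term
0   Airport      595     D     2   300
1  Downtown      849     D    10   300
2  Downtown      929     E     7    64
3  Downtown      884     D     1   300
4   Airport      245     D     8   300
5   Airport      972     D     6   300
6   Airport      434     D     5   300
7  Downtown      975     E     4    64
group by branch, mean of late:
branch
Airport     5.25
Downtown    5.50
Name: late, dtype: float64
reset_index():
     branch  late
0   Airport  5.25
1  Downtown  5.50
add column late_plus_2 = t['late'] + 2:
     branch  late  late_plus_2
0   Airport  5.25         7.25
1  Downtown  5.50         7.50
Reading off the mean of column 'late_plus_2', we get 7.375.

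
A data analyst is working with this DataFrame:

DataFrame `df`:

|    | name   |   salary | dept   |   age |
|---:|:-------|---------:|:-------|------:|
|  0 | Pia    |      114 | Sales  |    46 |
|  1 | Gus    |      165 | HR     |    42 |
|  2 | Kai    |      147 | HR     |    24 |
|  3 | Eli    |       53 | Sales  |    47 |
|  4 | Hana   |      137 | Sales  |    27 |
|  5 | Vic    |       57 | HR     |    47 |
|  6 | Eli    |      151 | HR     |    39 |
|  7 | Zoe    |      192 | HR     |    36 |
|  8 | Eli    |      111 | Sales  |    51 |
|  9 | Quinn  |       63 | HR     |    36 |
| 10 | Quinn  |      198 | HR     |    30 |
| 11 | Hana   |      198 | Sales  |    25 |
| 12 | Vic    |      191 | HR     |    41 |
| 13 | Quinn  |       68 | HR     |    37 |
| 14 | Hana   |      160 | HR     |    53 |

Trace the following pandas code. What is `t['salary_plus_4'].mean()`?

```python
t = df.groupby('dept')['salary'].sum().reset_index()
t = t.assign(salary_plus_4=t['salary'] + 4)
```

1006.5

group by dept, sum of salary:
dept
HR       1392
Sales     613
Name: salary, dtype: int64
reset_index():
    dept  salary
0     HR    1392
1  Sales     613
add column salary_plus_4 = t['salary'] + 4:
    dept  salary  salary_plus_4
0     HR    1392           1396
1  Sales     613            617
Taking the mean of column 'salary_plus_4' gives 1006.5.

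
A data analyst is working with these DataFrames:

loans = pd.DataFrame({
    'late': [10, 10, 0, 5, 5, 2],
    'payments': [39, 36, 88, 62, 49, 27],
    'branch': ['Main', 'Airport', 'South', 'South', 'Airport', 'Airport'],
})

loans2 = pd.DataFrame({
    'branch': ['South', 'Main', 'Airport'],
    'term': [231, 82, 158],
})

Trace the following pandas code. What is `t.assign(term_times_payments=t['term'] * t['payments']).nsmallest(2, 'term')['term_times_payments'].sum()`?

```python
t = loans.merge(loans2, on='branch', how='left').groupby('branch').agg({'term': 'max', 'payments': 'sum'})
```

20894

merge on 'branch' (how='left') → 6 rows:
   late  payments   branch  term
0    10        39     Main    82
1    10        36  Airport   158
2     0        88    South   231
3     5        62    South   231
4     5        49  Airport   158
5     2        27  Airport   158
group by branch: max(term), sum(payments):
         term  payments
branch                 
Airport   158       112
Main       82        39
South     231       150
add column term_times_payments = t['term'] * t['payments']:
         term  payments  term_times_payments
branch                                      
Airport   158       112                17696
Main       82        39                 3198
South     231       150                34650
take 2 rows with smallest term:
         term  payments  term_times_payments
branch                                      
Main       82        39                 3198
Airport   158       112                17696
Finally, sum of column 'term_times_payments' = 20894.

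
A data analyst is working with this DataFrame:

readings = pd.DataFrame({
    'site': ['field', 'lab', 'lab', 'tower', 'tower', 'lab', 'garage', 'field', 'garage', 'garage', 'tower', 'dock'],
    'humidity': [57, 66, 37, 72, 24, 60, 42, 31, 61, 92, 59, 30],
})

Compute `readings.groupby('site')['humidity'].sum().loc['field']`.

88

group by site, sum of humidity:
site
dock       30
field      88
garage    195
lab       163
tower     155
Name: humidity, dtype: int64
The value at index 'field' is 88.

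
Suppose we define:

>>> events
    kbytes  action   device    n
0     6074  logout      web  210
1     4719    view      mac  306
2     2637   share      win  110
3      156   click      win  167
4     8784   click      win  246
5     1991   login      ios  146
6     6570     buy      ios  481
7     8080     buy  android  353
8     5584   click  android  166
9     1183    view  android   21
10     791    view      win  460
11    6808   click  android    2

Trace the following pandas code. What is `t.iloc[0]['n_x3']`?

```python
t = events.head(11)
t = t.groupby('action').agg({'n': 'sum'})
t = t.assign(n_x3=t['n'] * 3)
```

2502

take first 11 rows:
    kbytes  action   device    n
0     6074  logout      web  210
1     4719    view      mac  306
2     2637   share      win  110
3      156   click      win  167
4     8784   click      win  246
5     1991   login      ios  146
6     6570     buy      ios  481
7     8080     buy  android  353
8     5584   click  android  166
9     1183    view  android   21
10     791    view      win  460
group by action, sum of n:
          n
action     
buy     834
click   579
login   146
logout  210
share   110
view    787
add column n_x3 = t['n'] * 3:
          n  n_x3
action           
buy     834  2502
click   579  1737
login   146   438
logout  210   630
share   110   330
view    787  2361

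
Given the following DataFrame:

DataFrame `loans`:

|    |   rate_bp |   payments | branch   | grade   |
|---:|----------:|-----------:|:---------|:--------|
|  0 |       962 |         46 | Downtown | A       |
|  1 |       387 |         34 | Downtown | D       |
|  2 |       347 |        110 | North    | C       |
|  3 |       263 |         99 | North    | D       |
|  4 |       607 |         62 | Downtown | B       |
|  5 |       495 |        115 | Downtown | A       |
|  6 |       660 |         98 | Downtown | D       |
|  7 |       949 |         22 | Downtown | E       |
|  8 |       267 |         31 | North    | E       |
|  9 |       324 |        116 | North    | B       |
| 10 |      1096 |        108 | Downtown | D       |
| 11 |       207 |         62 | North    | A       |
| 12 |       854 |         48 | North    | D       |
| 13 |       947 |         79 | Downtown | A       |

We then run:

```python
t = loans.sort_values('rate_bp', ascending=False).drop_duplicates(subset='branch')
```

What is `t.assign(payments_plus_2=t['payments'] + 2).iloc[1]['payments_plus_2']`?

50

sort by rate_bp descending:
    rate_bp  payments    branch grade
10     1096       108  Downtown     D
0       962        46  Downtown     A
7       949        22  Downtown     E
13      947        79  Downtown     A
12      854        48     North     D
6       660        98  Downtown     D
4       607        62  Downtown     B
5       495       115  Downtown     A
1       387        34  Downtown     D
2       347       110     North     C
9       324       116     North     B
8       267        31     North     E
3       263        99     North     D
11      207        62     North     A
drop duplicate branch (keep=first):
    rate_bp  payments    branch grade
10     1096       108  Downtown     D
12      854        48     North     D
add column payments_plus_2 = t['payments'] + 2:
    rate_bp  payments    branch grade  payments_plus_2
10     1096       108  Downtown     D              110
12      854        48     North     D               50
Hence 50.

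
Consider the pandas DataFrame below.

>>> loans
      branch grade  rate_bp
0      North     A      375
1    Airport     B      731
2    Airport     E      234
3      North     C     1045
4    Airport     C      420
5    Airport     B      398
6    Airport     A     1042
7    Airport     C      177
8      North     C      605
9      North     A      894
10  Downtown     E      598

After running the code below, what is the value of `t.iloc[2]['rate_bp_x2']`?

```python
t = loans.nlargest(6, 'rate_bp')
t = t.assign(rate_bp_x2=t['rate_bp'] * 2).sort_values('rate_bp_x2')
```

1462

take 6 rows with largest rate_bp:
      branch grade  rate_bp
3      North     C     1045
6    Airport     A     1042
9      North     A      894
1    Airport     B      731
8      North     C      605
10  Downtown     E      598
add column rate_bp_x2 = t['rate_bp'] * 2:
      branch grade  rate_bp  rate_bp_x2
3      North     C     1045        2090
6    Airport     A     1042        2084
9      North     A      894        1788
1    Airport     B      731        1462
8      North     C      605        1210
10  Downtown     E      598        1196
sort by rate_bp_x2:
      branch grade  rate_bp  rate_bp_x2
10  Downtown     E      598        1196
8      North     C      605        1210
1    Airport     B      731        1462
9      North     A      894        1788
6    Airport     A     1042        2084
3      North     C     1045        2090
Then the value at position 2, column 'rate_bp_x2': 1462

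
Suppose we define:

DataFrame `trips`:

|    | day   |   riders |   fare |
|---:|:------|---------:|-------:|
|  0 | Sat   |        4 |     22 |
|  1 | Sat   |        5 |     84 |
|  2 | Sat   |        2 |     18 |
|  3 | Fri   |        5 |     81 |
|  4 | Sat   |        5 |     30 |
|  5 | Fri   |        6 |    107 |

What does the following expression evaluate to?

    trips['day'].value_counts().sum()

6

value_counts of day:
day
Sat    4
Fri    2
Name: count, dtype: int64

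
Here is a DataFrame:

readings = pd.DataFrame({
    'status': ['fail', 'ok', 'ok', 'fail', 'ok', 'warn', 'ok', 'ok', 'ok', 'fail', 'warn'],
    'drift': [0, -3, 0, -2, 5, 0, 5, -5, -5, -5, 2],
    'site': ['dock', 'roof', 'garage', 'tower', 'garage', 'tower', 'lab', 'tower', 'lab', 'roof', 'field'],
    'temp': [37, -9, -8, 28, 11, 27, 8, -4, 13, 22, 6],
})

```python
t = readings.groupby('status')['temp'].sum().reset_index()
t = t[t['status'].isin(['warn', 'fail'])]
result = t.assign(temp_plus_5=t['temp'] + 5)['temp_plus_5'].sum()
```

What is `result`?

group by status, sum of temp:
status
fail    87
ok      11
warn    33
Name: temp, dtype: int64
reset_index():
  status  temp
0   fail    87
1     ok    11
2   warn    33
filter rows where status in ['warn', 'fail']:
  status  temp
0   fail    87
2   warn    33
add column temp_plus_5 = t['temp'] + 5:
  status  temp  temp_plus_5
0   fail    87           92
2   warn    33           38
So sum() = 130.

130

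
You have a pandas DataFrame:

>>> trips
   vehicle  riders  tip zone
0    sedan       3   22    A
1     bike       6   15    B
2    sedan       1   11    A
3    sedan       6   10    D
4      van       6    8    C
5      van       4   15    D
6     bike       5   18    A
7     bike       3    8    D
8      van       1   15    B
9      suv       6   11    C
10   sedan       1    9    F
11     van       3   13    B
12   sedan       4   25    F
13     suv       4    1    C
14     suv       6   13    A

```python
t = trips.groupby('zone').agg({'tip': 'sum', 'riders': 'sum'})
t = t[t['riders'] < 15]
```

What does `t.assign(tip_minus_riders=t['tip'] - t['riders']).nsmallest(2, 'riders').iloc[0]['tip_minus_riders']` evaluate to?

29

group by zone: sum(tip), sum(riders):
      tip  riders
zone             
A      64      15
B      43      10
C      20      16
D      33      13
F      34       5
filter rows where riders < 15:
      tip  riders
zone             
B      43      10
D      33      13
F      34       5
add column tip_minus_riders = t['tip'] - t['riders']:
      tip  riders  tip_minus_riders
zone                               
B      43      10                33
D      33      13                20
F      34       5                29
take 2 rows with smallest riders:
      tip  riders  tip_minus_riders
zone                               
F      34       5                29
B      43      10                33
Then the value at position 0, column 'tip_minus_riders': 29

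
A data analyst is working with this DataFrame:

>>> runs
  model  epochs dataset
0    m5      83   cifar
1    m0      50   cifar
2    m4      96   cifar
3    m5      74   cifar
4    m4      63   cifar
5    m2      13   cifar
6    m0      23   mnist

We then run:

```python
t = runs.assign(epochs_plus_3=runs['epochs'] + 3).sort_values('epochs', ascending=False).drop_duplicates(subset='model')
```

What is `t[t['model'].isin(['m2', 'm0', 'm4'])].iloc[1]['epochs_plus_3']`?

53

add column epochs_plus_3 = runs['epochs'] + 3:
  model  epochs dataset  epochs_plus_3
0    m5      83   cifar             86
1    m0      50   cifar             53
2    m4      96   cifar             99
3    m5      74   cifar             77
4    m4      63   cifar             66
5    m2      13   cifar             16
6    m0      23   mnist             26
sort by epochs descending:
  model  epochs dataset  epochs_plus_3
2    m4      96   cifar             99
0    m5      83   cifar             86
3    m5      74   cifar             77
4    m4      63   cifar             66
1    m0      50   cifar             53
6    m0      23   mnist             26
5    m2      13   cifar             16
drop duplicate model (keep=first):
  model  epochs dataset  epochs_plus_3
2    m4      96   cifar             99
0    m5      83   cifar             86
1    m0      50   cifar             53
5    m2      13   cifar             16
filter rows where model in ['m2', 'm0', 'm4']:
  model  epochs dataset  epochs_plus_3
2    m4      96   cifar             99
1    m0      50   cifar             53
5    m2      13   cifar             16
Then the value at position 1, column 'epochs_plus_3': 53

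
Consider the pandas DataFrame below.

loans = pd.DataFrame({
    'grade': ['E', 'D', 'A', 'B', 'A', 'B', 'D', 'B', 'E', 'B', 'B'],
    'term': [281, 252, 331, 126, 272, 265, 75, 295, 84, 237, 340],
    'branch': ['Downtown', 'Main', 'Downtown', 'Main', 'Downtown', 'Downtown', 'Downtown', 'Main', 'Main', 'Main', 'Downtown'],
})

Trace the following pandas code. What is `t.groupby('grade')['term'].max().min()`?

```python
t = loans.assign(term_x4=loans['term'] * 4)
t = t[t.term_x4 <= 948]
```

add column term_x4 = loans['term'] * 4:
   grade  term    branch  term_x4
0      E   281  Downtown     1124
1      D   252      Main     1008
2      A   331  Downtown     1324
3      B   126      Main      504
4      A   272  Downtown     1088
5      B   265  Downtown     1060
6      D    75  Downtown      300
7      B   295      Main     1180
8      E    84      Main      336
9      B   237      Main      948
10     B   340  Downtown     1360
filter rows where term_x4 <= 948:
  grade  term    branch  term_x4
3     B   126      Main      504
6     D    75  Downtown      300
8     E    84      Main      336
9     B   237      Main      948
group by grade, max of term:
grade
B    237
D     75
E     84
Name: term, dtype: int64
Reading off the min of the resulting series, we get 75.

75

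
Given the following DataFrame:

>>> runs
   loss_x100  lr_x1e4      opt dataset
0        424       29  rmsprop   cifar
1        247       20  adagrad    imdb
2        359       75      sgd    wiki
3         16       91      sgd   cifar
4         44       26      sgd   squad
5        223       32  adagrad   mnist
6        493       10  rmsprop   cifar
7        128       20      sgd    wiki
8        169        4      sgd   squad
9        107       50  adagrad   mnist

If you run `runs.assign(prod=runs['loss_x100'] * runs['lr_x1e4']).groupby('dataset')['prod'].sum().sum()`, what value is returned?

67413

add column prod = runs['loss_x100'] * runs['lr_x1e4']:
   loss_x100  lr_x1e4      opt dataset   prod
0        424       29  rmsprop   cifar  12296
1        247       20  adagrad    imdb   4940
2        359       75      sgd    wiki  26925
3         16       91      sgd   cifar   1456
4         44       26      sgd   squad   1144
5        223       32  adagrad   mnist   7136
6        493       10  rmsprop   cifar   4930
7        128       20      sgd    wiki   2560
8        169        4      sgd   squad    676
9        107       50  adagrad   mnist   5350
group by dataset, sum of prod:
dataset
cifar    18682
imdb      4940
mnist    12486
squad     1820
wiki     29485
Name: prod, dtype: int64
Hence 67413.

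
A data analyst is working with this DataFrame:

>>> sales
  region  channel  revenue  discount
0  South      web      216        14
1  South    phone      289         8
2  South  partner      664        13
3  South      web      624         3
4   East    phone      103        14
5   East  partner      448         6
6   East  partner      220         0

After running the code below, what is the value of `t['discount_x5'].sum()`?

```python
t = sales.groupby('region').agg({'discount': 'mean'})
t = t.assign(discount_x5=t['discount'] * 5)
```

80.8333333333

group by region, mean of discount:
        discount
region          
East    6.666667
South   9.500000
add column discount_x5 = t['discount'] * 5:
        discount  discount_x5
region                       
East    6.666667    33.333333
South   9.500000    47.500000
Finally, sum of column 'discount_x5' = 80.8333333333.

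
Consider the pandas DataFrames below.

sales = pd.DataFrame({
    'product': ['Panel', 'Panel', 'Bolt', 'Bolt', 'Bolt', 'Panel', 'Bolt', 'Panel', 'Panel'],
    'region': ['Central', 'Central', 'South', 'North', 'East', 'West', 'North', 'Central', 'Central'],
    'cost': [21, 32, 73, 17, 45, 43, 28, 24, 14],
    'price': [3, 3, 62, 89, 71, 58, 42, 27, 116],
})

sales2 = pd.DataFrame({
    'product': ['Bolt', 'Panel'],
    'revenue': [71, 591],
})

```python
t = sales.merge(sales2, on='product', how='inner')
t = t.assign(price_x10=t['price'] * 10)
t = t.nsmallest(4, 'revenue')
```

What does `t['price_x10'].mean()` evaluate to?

660.0

merge on 'product' (how='inner') → 9 rows:
  product   region  cost  price  revenue
0   Panel  Central    21      3      591
1   Panel  Central    32      3      591
2    Bolt    South    73     62       71
3    Bolt    North    17     89       71
4    Bolt     East    45     71       71
5   Panel     West    43     58      591
6    Bolt    North    28     42       71
7   Panel  Central    24     27      591
8   Panel  Central    14    116      591
add column price_x10 = t['price'] * 10:
  product   region  cost  price  revenue  price_x10
0   Panel  Central    21      3      591         30
1   Panel  Central    32      3      591         30
2    Bolt    South    73     62       71        620
3    Bolt    North    17     89       71        890
4    Bolt     East    45     71       71        710
5   Panel     West    43     58      591        580
6    Bolt    North    28     42       71        420
7   Panel  Central    24     27      591        270
8   Panel  Central    14    116      591       1160
take 4 rows with smallest revenue:
  product region  cost  price  revenue  price_x10
2    Bolt  South    73     62       71        620
3    Bolt  North    17     89       71        890
4    Bolt   East    45     71       71        710
6    Bolt  North    28     42       71        420
Taking the mean of column 'price_x10' gives 660.0.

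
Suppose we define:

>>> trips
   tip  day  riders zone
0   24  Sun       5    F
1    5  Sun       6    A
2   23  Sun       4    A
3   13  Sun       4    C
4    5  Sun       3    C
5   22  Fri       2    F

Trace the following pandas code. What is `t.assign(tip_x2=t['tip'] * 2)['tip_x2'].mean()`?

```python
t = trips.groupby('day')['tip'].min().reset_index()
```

group by day, min of tip:
day
Fri    22
Sun     5
Name: tip, dtype: int64
reset_index():
   day  tip
0  Fri   22
1  Sun    5
add column tip_x2 = t['tip'] * 2:
   day  tip  tip_x2
0  Fri   22      44
1  Sun    5      10
Hence 27.0.

27.0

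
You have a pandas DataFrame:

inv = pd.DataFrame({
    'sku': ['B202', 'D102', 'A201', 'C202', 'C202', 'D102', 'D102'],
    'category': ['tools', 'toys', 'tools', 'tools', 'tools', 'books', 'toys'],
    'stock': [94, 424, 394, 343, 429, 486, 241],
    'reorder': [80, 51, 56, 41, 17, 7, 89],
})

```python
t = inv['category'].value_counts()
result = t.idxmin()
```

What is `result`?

value_counts of category:
category
tools    4
toys     2
books    1
Name: count, dtype: int64

books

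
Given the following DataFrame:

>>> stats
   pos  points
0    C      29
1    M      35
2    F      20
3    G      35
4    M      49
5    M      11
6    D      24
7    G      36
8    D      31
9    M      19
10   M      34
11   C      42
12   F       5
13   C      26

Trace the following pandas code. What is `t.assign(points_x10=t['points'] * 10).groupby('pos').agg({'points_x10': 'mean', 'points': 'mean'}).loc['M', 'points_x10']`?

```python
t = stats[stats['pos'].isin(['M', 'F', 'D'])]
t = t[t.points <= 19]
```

filter rows where pos in ['M', 'F', 'D']:
   pos  points
1    M      35
2    F      20
4    M      49
5    M      11
6    D      24
8    D      31
9    M      19
10   M      34
12   F       5
filter rows where points <= 19:
   pos  points
5    M      11
9    M      19
12   F       5
add column points_x10 = t['points'] * 10:
   pos  points  points_x10
5    M      11         110
9    M      19         190
12   F       5          50
group by pos: mean(points_x10), mean(points):
     points_x10  points
pos                    
F          50.0     5.0
M         150.0    15.0
Finally, value at row 'M', column 'points_x10' = 150.0.

150.0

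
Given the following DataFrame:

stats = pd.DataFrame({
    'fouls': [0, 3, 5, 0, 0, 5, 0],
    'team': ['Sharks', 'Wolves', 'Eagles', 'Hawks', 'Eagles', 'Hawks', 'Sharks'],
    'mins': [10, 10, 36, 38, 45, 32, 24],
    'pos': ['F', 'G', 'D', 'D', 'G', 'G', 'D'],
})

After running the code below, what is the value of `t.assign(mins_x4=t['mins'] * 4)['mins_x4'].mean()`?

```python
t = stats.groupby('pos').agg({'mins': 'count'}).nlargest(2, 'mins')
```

group by pos, count of mins:
     mins
pos      
D       3
F       1
G       3
take 2 rows with largest mins:
     mins
pos      
D       3
G       3
add column mins_x4 = t['mins'] * 4:
     mins  mins_x4
pos               
D       3       12
G       3       12

12.0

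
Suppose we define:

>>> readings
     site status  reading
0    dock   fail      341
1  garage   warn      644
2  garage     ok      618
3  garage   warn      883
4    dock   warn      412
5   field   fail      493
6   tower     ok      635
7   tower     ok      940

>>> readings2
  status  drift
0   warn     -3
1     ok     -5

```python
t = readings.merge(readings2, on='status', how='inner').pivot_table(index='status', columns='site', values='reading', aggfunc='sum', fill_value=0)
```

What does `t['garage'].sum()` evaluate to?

2145

merge on 'status' (how='inner') → 6 rows:
     site status  reading  drift
0  garage   warn      644     -3
1  garage     ok      618     -5
2  garage   warn      883     -3
3    dock   warn      412     -3
4   tower     ok      635     -5
5   tower     ok      940     -5
pivot: rows=status, cols=site, sum(reading):
site    dock  garage  tower
status                     
ok         0     618   1575
warn     412    1527      0
The sum of column 'garage' is 2145.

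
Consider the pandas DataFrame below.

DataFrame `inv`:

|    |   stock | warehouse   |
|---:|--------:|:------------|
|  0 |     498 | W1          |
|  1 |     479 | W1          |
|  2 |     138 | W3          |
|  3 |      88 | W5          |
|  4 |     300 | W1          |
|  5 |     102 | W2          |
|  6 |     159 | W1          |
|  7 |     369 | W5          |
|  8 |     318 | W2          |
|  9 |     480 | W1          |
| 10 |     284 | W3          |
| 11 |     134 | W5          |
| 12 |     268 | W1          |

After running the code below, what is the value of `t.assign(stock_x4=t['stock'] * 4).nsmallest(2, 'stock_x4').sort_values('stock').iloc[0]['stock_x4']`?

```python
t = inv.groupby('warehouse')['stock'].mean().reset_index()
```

group by warehouse, mean of stock:
warehouse
W1    364.0
W2    210.0
W3    211.0
W5    197.0
Name: stock, dtype: float64
reset_index():
  warehouse  stock
0        W1  364.0
1        W2  210.0
2        W3  211.0
3        W5  197.0
add column stock_x4 = t['stock'] * 4:
  warehouse  stock  stock_x4
0        W1  364.0    1456.0
1        W2  210.0     840.0
2        W3  211.0     844.0
3        W5  197.0     788.0
take 2 rows with smallest stock_x4:
  warehouse  stock  stock_x4
3        W5  197.0     788.0
1        W2  210.0     840.0
sort by stock:
  warehouse  stock  stock_x4
3        W5  197.0     788.0
1        W2  210.0     840.0
Taking the value at position 0, column 'stock_x4' gives 788.0.

788.0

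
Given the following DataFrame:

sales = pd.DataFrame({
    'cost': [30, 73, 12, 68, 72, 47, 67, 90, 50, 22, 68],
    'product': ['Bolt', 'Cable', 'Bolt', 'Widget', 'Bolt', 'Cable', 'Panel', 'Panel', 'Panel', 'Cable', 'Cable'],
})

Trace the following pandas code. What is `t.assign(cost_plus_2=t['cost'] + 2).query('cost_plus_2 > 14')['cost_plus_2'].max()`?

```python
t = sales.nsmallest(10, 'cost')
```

take 10 rows with smallest cost:
    cost product
2     12    Bolt
9     22   Cable
0     30    Bolt
5     47   Cable
8     50   Panel
6     67   Panel
3     68  Widget
10    68   Cable
4     72    Bolt
1     73   Cable
add column cost_plus_2 = t['cost'] + 2:
    cost product  cost_plus_2
2     12    Bolt           14
9     22   Cable           24
0     30    Bolt           32
5     47   Cable           49
8     50   Panel           52
6     67   Panel           69
3     68  Widget           70
10    68   Cable           70
4     72    Bolt           74
1     73   Cable           75
filter rows where cost_plus_2 > 14:
    cost product  cost_plus_2
9     22   Cable           24
0     30    Bolt           32
5     47   Cable           49
8     50   Panel           52
6     67   Panel           69
3     68  Widget           70
10    68   Cable           70
4     72    Bolt           74
1     73   Cable           75
max of column 'cost_plus_2' → 75

75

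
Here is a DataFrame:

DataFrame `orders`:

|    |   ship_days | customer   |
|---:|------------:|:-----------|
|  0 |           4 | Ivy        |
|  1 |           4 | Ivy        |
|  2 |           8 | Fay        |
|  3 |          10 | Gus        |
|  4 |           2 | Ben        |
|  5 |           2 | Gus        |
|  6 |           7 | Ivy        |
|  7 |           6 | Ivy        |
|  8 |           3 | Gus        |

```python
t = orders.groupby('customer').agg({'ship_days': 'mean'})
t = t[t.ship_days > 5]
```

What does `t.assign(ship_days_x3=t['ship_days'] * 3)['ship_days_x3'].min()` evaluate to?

group by customer, mean of ship_days:
          ship_days
customer           
Ben            2.00
Fay            8.00
Gus            5.00
Ivy            5.25
filter rows where ship_days > 5:
          ship_days
customer           
Fay            8.00
Ivy            5.25
add column ship_days_x3 = t['ship_days'] * 3:
          ship_days  ship_days_x3
customer                         
Fay            8.00         24.00
Ivy            5.25         15.75
Hence 15.75.

15.75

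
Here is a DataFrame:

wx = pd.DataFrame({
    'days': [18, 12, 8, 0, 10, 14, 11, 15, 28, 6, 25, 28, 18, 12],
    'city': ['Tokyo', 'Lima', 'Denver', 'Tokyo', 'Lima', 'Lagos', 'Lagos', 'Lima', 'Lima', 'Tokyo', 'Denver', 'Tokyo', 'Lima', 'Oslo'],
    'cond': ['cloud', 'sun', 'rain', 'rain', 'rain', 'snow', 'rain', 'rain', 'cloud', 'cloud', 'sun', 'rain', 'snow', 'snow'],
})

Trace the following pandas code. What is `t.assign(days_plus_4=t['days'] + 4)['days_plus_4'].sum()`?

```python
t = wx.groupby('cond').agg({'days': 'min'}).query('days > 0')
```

group by cond, min of days:
       days
cond       
cloud     6
rain      0
snow     12
sun      12
filter rows where days > 0:
       days
cond       
cloud     6
snow     12
sun      12
add column days_plus_4 = t['days'] + 4:
       days  days_plus_4
cond                    
cloud     6           10
snow     12           16
sun      12           16
Reading off the sum of column 'days_plus_4', we get 42.

42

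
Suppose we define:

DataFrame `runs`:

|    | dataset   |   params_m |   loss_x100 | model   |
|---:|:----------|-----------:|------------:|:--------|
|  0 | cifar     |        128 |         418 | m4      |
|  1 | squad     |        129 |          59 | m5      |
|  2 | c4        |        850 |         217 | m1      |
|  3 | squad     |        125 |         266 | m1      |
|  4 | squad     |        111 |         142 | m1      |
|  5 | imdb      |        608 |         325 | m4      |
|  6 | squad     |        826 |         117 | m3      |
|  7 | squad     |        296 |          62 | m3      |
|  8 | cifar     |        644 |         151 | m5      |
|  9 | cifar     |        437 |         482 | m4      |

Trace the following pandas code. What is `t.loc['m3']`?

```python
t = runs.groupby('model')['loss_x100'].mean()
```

89.5

group by model, mean of loss_x100:
model
m1    208.333333
m3     89.500000
m4    408.333333
m5    105.000000
Name: loss_x100, dtype: float64
So loc['m3'] = 89.5.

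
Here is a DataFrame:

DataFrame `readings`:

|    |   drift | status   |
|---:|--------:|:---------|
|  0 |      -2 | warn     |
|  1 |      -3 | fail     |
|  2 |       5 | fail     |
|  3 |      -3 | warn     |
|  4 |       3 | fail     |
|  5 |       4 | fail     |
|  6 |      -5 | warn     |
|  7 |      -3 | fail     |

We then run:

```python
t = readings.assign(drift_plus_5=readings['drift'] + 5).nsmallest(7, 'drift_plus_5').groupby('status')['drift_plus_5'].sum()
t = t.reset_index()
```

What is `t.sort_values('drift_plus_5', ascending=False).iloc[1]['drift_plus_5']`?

5

add column drift_plus_5 = readings['drift'] + 5:
   drift status  drift_plus_5
0     -2   warn             3
1     -3   fail             2
2      5   fail            10
3     -3   warn             2
4      3   fail             8
5      4   fail             9
6     -5   warn             0
7     -3   fail             2
take 7 rows with smallest drift_plus_5:
   drift status  drift_plus_5
6     -5   warn             0
1     -3   fail             2
3     -3   warn             2
7     -3   fail             2
0     -2   warn             3
4      3   fail             8
5      4   fail             9
group by status, sum of drift_plus_5:
status
fail    21
warn     5
Name: drift_plus_5, dtype: int64
reset_index():
  status  drift_plus_5
0   fail            21
1   warn             5
sort by drift_plus_5 descending:
  status  drift_plus_5
0   fail            21
1   warn             5
The value at position 1, column 'drift_plus_5' is 5.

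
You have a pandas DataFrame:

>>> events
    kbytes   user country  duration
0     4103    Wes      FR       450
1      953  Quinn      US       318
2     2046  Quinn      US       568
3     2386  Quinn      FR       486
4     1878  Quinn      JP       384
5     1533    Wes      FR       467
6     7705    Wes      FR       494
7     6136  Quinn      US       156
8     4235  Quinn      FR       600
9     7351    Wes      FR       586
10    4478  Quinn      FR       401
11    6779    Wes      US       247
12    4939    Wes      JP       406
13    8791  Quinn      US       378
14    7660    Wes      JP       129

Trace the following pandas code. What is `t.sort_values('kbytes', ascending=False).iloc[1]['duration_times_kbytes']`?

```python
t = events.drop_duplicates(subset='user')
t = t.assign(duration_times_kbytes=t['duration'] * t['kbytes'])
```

drop duplicate user (keep=first):
   kbytes   user country  duration
0    4103    Wes      FR       450
1     953  Quinn      US       318
add column duration_times_kbytes = t['duration'] * t['kbytes']:
   kbytes   user country  duration  duration_times_kbytes
0    4103    Wes      FR       450                1846350
1     953  Quinn      US       318                 303054
sort by kbytes descending:
   kbytes   user country  duration  duration_times_kbytes
0    4103    Wes      FR       450                1846350
1     953  Quinn      US       318                 303054

303054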